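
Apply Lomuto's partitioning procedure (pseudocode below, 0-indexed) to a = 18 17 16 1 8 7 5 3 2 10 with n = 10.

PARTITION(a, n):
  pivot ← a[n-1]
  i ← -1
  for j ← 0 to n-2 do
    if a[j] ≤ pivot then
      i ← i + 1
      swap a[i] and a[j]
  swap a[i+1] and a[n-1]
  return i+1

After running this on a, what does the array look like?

pivot=10, i=-1
j=0: 18>10, skip
j=1: 17>10, skip
j=2: 16>10, skip
j=3: 1≤10, i=0, swap(0,3) ⇒ 1 17 16 18 8 7 5 3 2 10
j=4: 8≤10, i=1, swap(1,4) ⇒ 1 8 16 18 17 7 5 3 2 10
j=5: 7≤10, i=2, swap(2,5) ⇒ 1 8 7 18 17 16 5 3 2 10
j=6: 5≤10, i=3, swap(3,6) ⇒ 1 8 7 5 17 16 18 3 2 10
j=7: 3≤10, i=4, swap(4,7) ⇒ 1 8 7 5 3 16 18 17 2 10
j=8: 2≤10, i=5, swap(5,8) ⇒ 1 8 7 5 3 2 18 17 16 10
swap(6,9) ⇒ 1 8 7 5 3 2 10 17 16 18; return 6

1 8 7 5 3 2 10 17 16 18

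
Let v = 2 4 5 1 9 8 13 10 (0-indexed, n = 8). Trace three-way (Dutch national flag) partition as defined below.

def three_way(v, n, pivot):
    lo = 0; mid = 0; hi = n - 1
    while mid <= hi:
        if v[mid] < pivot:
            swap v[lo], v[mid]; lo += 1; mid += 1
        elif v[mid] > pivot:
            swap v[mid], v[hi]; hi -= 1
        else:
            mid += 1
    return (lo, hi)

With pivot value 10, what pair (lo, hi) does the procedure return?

pivot = 10; lo=0, mid=0, hi=7
v[mid]=2<10: swap v[0],v[0]; lo=1,mid=1 → 2 4 5 1 9 8 13 10
v[mid]=4<10: swap v[1],v[1]; lo=2,mid=2 → 2 4 5 1 9 8 13 10
v[mid]=5<10: swap v[2],v[2]; lo=3,mid=3 → 2 4 5 1 9 8 13 10
v[mid]=1<10: swap v[3],v[3]; lo=4,mid=4 → 2 4 5 1 9 8 13 10
v[mid]=9<10: swap v[4],v[4]; lo=5,mid=5 → 2 4 5 1 9 8 13 10
v[mid]=8<10: swap v[5],v[5]; lo=6,mid=6 → 2 4 5 1 9 8 13 10
v[mid]=13>10: swap v[6],v[7]; hi=6 → 2 4 5 1 9 8 10 13
v[mid]=10=10: mid=7
end: lo=6, hi=6; v = 2 4 5 1 9 8 10 13

(6, 6)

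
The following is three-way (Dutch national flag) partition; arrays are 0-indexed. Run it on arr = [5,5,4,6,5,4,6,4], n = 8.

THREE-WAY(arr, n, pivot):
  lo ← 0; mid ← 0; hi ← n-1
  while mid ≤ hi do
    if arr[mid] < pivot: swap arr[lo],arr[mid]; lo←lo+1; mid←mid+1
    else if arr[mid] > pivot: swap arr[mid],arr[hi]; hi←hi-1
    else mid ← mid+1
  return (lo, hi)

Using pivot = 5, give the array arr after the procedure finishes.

pivot = 5; lo=0, mid=0, hi=7
arr[mid]=5=5: mid=1
arr[mid]=5=5: mid=2
arr[mid]=4<5: swap arr[0],arr[2]; lo=1,mid=3 → [4,5,5,6,5,4,6,4]
arr[mid]=6>5: swap arr[3],arr[7]; hi=6 → [4,5,5,4,5,4,6,6]
arr[mid]=4<5: swap arr[1],arr[3]; lo=2,mid=4 → [4,4,5,5,5,4,6,6]
arr[mid]=5=5: mid=5
arr[mid]=4<5: swap arr[2],arr[5]; lo=3,mid=6 → [4,4,4,5,5,5,6,6]
arr[mid]=6>5: swap arr[6],arr[6]; hi=5 → [4,4,4,5,5,5,6,6]
end: lo=3, hi=5; arr = [4,4,4,5,5,5,6,6]

[4,4,4,5,5,5,6,6]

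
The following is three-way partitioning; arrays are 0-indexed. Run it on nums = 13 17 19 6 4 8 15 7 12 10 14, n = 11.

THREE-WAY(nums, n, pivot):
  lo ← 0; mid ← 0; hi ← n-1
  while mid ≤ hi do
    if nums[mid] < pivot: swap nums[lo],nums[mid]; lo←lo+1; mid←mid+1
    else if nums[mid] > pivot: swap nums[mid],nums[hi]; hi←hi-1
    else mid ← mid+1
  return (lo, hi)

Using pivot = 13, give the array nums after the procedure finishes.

lo=0 mid=0 hi=10
13=13: mid=1
17>13: swap(1,10), hi=9 ⇒ 13 14 19 6 4 8 15 7 12 10 17
14>13: swap(1,9), hi=8 ⇒ 13 10 19 6 4 8 15 7 12 14 17
10<13: swap(0,1), lo=1 mid=2 ⇒ 10 13 19 6 4 8 15 7 12 14 17
19>13: swap(2,8), hi=7 ⇒ 10 13 12 6 4 8 15 7 19 14 17
12<13: swap(1,2), lo=2 mid=3 ⇒ 10 12 13 6 4 8 15 7 19 14 17
6<13: swap(2,3), lo=3 mid=4 ⇒ 10 12 6 13 4 8 15 7 19 14 17
4<13: swap(3,4), lo=4 mid=5 ⇒ 10 12 6 4 13 8 15 7 19 14 17
8<13: swap(4,5), lo=5 mid=6 ⇒ 10 12 6 4 8 13 15 7 19 14 17
15>13: swap(6,7), hi=6 ⇒ 10 12 6 4 8 13 7 15 19 14 17
7<13: swap(5,6), lo=6 mid=7 ⇒ 10 12 6 4 8 7 13 15 19 14 17
done. lo=6 hi=6; nums=10 12 6 4 8 7 13 15 19 14 17

10 12 6 4 8 7 13 15 19 14 17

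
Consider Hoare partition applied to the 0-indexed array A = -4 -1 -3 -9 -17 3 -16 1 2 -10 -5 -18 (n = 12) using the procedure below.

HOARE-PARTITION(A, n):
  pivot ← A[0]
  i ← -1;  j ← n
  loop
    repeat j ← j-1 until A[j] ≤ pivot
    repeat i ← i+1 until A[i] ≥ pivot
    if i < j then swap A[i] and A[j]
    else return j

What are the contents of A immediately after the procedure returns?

pivot = A[0] = -4; i = -1, j = 12
j→11 (A[11]=-18≤-4), i→0 (A[0]=-4≥-4); i<j, swap → -18 -1 -3 -9 -17 3 -16 1 2 -10 -5 -4
j→10 (A[10]=-5≤-4), i→1 (A[1]=-1≥-4); i<j, swap → -18 -5 -3 -9 -17 3 -16 1 2 -10 -1 -4
j→9 (A[9]=-10≤-4), i→2 (A[2]=-3≥-4); i<j, swap → -18 -5 -10 -9 -17 3 -16 1 2 -3 -1 -4
j→6 (A[6]=-16≤-4), i→5 (A[5]=3≥-4); i<j, swap → -18 -5 -10 -9 -17 -16 3 1 2 -3 -1 -4
j→5, i→6; i≥j, return j=5. A = -18 -5 -10 -9 -17 -16 3 1 2 -3 -1 -4

-18 -5 -10 -9 -17 -16 3 1 2 -3 -1 -4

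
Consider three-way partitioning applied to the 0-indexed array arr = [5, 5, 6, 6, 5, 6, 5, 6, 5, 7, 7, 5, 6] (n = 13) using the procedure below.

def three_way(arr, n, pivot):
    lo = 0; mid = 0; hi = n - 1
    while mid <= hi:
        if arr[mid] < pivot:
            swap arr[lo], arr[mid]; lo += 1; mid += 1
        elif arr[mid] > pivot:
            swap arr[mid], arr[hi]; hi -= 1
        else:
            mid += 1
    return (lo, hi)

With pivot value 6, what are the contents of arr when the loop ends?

[5, 5, 5, 5, 5, 5, 6, 6, 6, 6, 6, 7, 7]

lo=0 mid=0 hi=12
5<6: swap(0,0), lo=1 mid=1 ⇒ [5, 5, 6, 6, 5, 6, 5, 6, 5, 7, 7, 5, 6]
5<6: swap(1,1), lo=2 mid=2 ⇒ [5, 5, 6, 6, 5, 6, 5, 6, 5, 7, 7, 5, 6]
6=6: mid=3
6=6: mid=4
5<6: swap(2,4), lo=3 mid=5 ⇒ [5, 5, 5, 6, 6, 6, 5, 6, 5, 7, 7, 5, 6]
6=6: mid=6
5<6: swap(3,6), lo=4 mid=7 ⇒ [5, 5, 5, 5, 6, 6, 6, 6, 5, 7, 7, 5, 6]
6=6: mid=8
5<6: swap(4,8), lo=5 mid=9 ⇒ [5, 5, 5, 5, 5, 6, 6, 6, 6, 7, 7, 5, 6]
7>6: swap(9,12), hi=11 ⇒ [5, 5, 5, 5, 5, 6, 6, 6, 6, 6, 7, 5, 7]
6=6: mid=10
7>6: swap(10,11), hi=10 ⇒ [5, 5, 5, 5, 5, 6, 6, 6, 6, 6, 5, 7, 7]
5<6: swap(5,10), lo=6 mid=11 ⇒ [5, 5, 5, 5, 5, 5, 6, 6, 6, 6, 6, 7, 7]
done. lo=6 hi=10; arr=[5, 5, 5, 5, 5, 5, 6, 6, 6, 6, 6, 7, 7]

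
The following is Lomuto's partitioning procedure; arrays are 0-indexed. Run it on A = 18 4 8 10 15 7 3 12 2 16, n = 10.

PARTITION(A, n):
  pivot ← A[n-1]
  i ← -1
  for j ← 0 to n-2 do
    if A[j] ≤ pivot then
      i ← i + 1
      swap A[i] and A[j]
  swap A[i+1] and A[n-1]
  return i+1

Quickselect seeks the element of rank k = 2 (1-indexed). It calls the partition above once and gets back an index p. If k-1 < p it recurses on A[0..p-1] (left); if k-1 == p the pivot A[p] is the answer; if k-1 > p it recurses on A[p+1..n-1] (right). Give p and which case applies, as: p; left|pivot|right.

pivot = A[9] = 16; i = -1
j=0: A[0]=18 > 16 → no swap
j=1: A[1]=4 ≤ 16 → i=0, swap A[0],A[1] → 4 18 8 10 15 7 3 12 2 16
j=2: A[2]=8 ≤ 16 → i=1, swap A[1],A[2] → 4 8 18 10 15 7 3 12 2 16
j=3: A[3]=10 ≤ 16 → i=2, swap A[2],A[3] → 4 8 10 18 15 7 3 12 2 16
j=4: A[4]=15 ≤ 16 → i=3, swap A[3],A[4] → 4 8 10 15 18 7 3 12 2 16
j=5: A[5]=7 ≤ 16 → i=4, swap A[4],A[5] → 4 8 10 15 7 18 3 12 2 16
j=6: A[6]=3 ≤ 16 → i=5, swap A[5],A[6] → 4 8 10 15 7 3 18 12 2 16
j=7: A[7]=12 ≤ 16 → i=6, swap A[6],A[7] → 4 8 10 15 7 3 12 18 2 16
j=8: A[8]=2 ≤ 16 → i=7, swap A[7],A[8] → 4 8 10 15 7 3 12 2 18 16
final swap A[8],A[9] → 4 8 10 15 7 3 12 2 16 18; return 8
p = 8; k-1 = 1 < 8 ⇒ left

8; left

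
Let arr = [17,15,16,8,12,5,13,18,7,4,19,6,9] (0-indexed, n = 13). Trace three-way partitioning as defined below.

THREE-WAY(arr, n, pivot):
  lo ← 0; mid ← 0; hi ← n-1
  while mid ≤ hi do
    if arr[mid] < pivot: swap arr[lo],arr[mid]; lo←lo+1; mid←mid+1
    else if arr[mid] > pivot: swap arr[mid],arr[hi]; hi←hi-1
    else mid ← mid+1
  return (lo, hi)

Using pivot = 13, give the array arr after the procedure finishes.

[9,6,4,8,12,5,7,13,18,19,16,15,17]

lo=0 mid=0 hi=12
17>13: swap(0,12), hi=11 ⇒ [9,15,16,8,12,5,13,18,7,4,19,6,17]
9<13: swap(0,0), lo=1 mid=1 ⇒ [9,15,16,8,12,5,13,18,7,4,19,6,17]
15>13: swap(1,11), hi=10 ⇒ [9,6,16,8,12,5,13,18,7,4,19,15,17]
6<13: swap(1,1), lo=2 mid=2 ⇒ [9,6,16,8,12,5,13,18,7,4,19,15,17]
16>13: swap(2,10), hi=9 ⇒ [9,6,19,8,12,5,13,18,7,4,16,15,17]
19>13: swap(2,9), hi=8 ⇒ [9,6,4,8,12,5,13,18,7,19,16,15,17]
4<13: swap(2,2), lo=3 mid=3 ⇒ [9,6,4,8,12,5,13,18,7,19,16,15,17]
8<13: swap(3,3), lo=4 mid=4 ⇒ [9,6,4,8,12,5,13,18,7,19,16,15,17]
12<13: swap(4,4), lo=5 mid=5 ⇒ [9,6,4,8,12,5,13,18,7,19,16,15,17]
5<13: swap(5,5), lo=6 mid=6 ⇒ [9,6,4,8,12,5,13,18,7,19,16,15,17]
13=13: mid=7
18>13: swap(7,8), hi=7 ⇒ [9,6,4,8,12,5,13,7,18,19,16,15,17]
7<13: swap(6,7), lo=7 mid=8 ⇒ [9,6,4,8,12,5,7,13,18,19,16,15,17]
done. lo=7 hi=7; arr=[9,6,4,8,12,5,7,13,18,19,16,15,17]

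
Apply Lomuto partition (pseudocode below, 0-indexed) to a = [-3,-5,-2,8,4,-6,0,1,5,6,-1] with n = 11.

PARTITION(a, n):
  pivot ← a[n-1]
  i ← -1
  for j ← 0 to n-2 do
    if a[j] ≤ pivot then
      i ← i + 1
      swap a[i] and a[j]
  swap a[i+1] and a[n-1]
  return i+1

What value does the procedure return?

pivot=-1, i=-1
j=0: -3≤-1, i=0, swap(0,0) ⇒ [-3,-5,-2,8,4,-6,0,1,5,6,-1]
j=1: -5≤-1, i=1, swap(1,1) ⇒ [-3,-5,-2,8,4,-6,0,1,5,6,-1]
j=2: -2≤-1, i=2, swap(2,2) ⇒ [-3,-5,-2,8,4,-6,0,1,5,6,-1]
j=3: 8>-1, skip
j=4: 4>-1, skip
j=5: -6≤-1, i=3, swap(3,5) ⇒ [-3,-5,-2,-6,4,8,0,1,5,6,-1]
j=6: 0>-1, skip
j=7: 1>-1, skip
j=8: 5>-1, skip
j=9: 6>-1, skip
swap(4,10) ⇒ [-3,-5,-2,-6,-1,8,0,1,5,6,4]; return 4

4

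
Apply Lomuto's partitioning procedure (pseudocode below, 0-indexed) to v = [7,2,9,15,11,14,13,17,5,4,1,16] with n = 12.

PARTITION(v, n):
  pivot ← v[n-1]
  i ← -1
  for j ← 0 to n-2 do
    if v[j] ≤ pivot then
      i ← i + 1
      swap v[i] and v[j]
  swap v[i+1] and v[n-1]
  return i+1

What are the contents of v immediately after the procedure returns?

[7,2,9,15,11,14,13,5,4,1,16,17]

pivot = v[11] = 16; i = -1
j=0: v[0]=7 ≤ 16 → i=0, swap v[0],v[0] (no change) → [7,2,9,15,11,14,13,17,5,4,1,16]
j=1: v[1]=2 ≤ 16 → i=1, swap v[1],v[1] (no change) → [7,2,9,15,11,14,13,17,5,4,1,16]
j=2: v[2]=9 ≤ 16 → i=2, swap v[2],v[2] (no change) → [7,2,9,15,11,14,13,17,5,4,1,16]
j=3: v[3]=15 ≤ 16 → i=3, swap v[3],v[3] (no change) → [7,2,9,15,11,14,13,17,5,4,1,16]
j=4: v[4]=11 ≤ 16 → i=4, swap v[4],v[4] (no change) → [7,2,9,15,11,14,13,17,5,4,1,16]
j=5: v[5]=14 ≤ 16 → i=5, swap v[5],v[5] (no change) → [7,2,9,15,11,14,13,17,5,4,1,16]
j=6: v[6]=13 ≤ 16 → i=6, swap v[6],v[6] (no change) → [7,2,9,15,11,14,13,17,5,4,1,16]
j=7: v[7]=17 > 16 → no swap
j=8: v[8]=5 ≤ 16 → i=7, swap v[7],v[8] → [7,2,9,15,11,14,13,5,17,4,1,16]
j=9: v[9]=4 ≤ 16 → i=8, swap v[8],v[9] → [7,2,9,15,11,14,13,5,4,17,1,16]
j=10: v[10]=1 ≤ 16 → i=9, swap v[9],v[10] → [7,2,9,15,11,14,13,5,4,1,17,16]
final swap v[10],v[11] → [7,2,9,15,11,14,13,5,4,1,16,17]; return 10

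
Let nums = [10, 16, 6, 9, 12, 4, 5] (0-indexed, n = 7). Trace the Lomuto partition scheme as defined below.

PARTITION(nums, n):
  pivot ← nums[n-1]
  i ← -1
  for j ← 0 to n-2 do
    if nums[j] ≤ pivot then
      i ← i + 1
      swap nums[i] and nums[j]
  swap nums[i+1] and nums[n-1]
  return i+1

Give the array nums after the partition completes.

pivot = nums[6] = 5; i = -1
j=0: nums[0]=10 > 5 → no swap
j=1: nums[1]=16 > 5 → no swap
j=2: nums[2]=6 > 5 → no swap
j=3: nums[3]=9 > 5 → no swap
j=4: nums[4]=12 > 5 → no swap
j=5: nums[5]=4 ≤ 5 → i=0, swap nums[0],nums[5] → [4, 16, 6, 9, 12, 10, 5]
final swap nums[1],nums[6] → [4, 5, 6, 9, 12, 10, 16]; return 1

[4, 5, 6, 9, 12, 10, 16]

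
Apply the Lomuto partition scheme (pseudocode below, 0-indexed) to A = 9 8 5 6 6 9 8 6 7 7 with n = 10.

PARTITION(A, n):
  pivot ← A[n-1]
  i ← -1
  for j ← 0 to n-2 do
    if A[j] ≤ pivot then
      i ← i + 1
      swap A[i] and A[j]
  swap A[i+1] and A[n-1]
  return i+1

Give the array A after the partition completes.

pivot = A[9] = 7; i = -1
j=0: A[0]=9 > 7 → no swap
j=1: A[1]=8 > 7 → no swap
j=2: A[2]=5 ≤ 7 → i=0, swap A[0],A[2] → 5 8 9 6 6 9 8 6 7 7
j=3: A[3]=6 ≤ 7 → i=1, swap A[1],A[3] → 5 6 9 8 6 9 8 6 7 7
j=4: A[4]=6 ≤ 7 → i=2, swap A[2],A[4] → 5 6 6 8 9 9 8 6 7 7
j=5: A[5]=9 > 7 → no swap
j=6: A[6]=8 > 7 → no swap
j=7: A[7]=6 ≤ 7 → i=3, swap A[3],A[7] → 5 6 6 6 9 9 8 8 7 7
j=8: A[8]=7 ≤ 7 → i=4, swap A[4],A[8] → 5 6 6 6 7 9 8 8 9 7
final swap A[5],A[9] → 5 6 6 6 7 7 8 8 9 9; return 5

5 6 6 6 7 7 8 8 9 9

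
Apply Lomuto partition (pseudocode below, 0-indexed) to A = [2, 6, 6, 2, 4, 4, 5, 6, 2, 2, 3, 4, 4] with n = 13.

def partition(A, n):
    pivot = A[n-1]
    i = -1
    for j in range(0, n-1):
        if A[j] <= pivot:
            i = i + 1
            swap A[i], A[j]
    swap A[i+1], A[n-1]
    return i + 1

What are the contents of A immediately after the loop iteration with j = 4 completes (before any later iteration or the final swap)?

[2, 2, 4, 6, 6, 4, 5, 6, 2, 2, 3, 4, 4]

pivot = A[12] = 4; i = -1
j=0: A[0]=2 ≤ 4 → i=0, swap A[0],A[0] (no change) → [2, 6, 6, 2, 4, 4, 5, 6, 2, 2, 3, 4, 4]
j=1: A[1]=6 > 4 → no swap
j=2: A[2]=6 > 4 → no swap
j=3: A[3]=2 ≤ 4 → i=1, swap A[1],A[3] → [2, 2, 6, 6, 4, 4, 5, 6, 2, 2, 3, 4, 4]
j=4: A[4]=4 ≤ 4 → i=2, swap A[2],A[4] → [2, 2, 4, 6, 6, 4, 5, 6, 2, 2, 3, 4, 4]
(after j=4) A = [2, 2, 4, 6, 6, 4, 5, 6, 2, 2, 3, 4, 4]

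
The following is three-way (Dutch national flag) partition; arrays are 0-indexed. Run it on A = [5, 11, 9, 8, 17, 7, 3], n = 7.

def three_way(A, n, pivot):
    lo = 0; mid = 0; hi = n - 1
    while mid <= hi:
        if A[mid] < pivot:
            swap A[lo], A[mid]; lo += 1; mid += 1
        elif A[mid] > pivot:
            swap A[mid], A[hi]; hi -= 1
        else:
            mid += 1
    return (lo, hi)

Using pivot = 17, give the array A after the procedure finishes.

[5, 11, 9, 8, 7, 3, 17]

lo=0 mid=0 hi=6
5<17: swap(0,0), lo=1 mid=1 ⇒ [5, 11, 9, 8, 17, 7, 3]
11<17: swap(1,1), lo=2 mid=2 ⇒ [5, 11, 9, 8, 17, 7, 3]
9<17: swap(2,2), lo=3 mid=3 ⇒ [5, 11, 9, 8, 17, 7, 3]
8<17: swap(3,3), lo=4 mid=4 ⇒ [5, 11, 9, 8, 17, 7, 3]
17=17: mid=5
7<17: swap(4,5), lo=5 mid=6 ⇒ [5, 11, 9, 8, 7, 17, 3]
3<17: swap(5,6), lo=6 mid=7 ⇒ [5, 11, 9, 8, 7, 3, 17]
done. lo=6 hi=6; A=[5, 11, 9, 8, 7, 3, 17]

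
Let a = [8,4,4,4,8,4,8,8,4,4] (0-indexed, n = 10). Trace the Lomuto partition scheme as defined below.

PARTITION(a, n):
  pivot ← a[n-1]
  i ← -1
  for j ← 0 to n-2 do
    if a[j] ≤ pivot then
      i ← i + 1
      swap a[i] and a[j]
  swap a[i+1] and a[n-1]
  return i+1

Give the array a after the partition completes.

pivot = a[9] = 4; i = -1
j=0: a[0]=8 > 4 → no swap
j=1: a[1]=4 ≤ 4 → i=0, swap a[0],a[1] → [4,8,4,4,8,4,8,8,4,4]
j=2: a[2]=4 ≤ 4 → i=1, swap a[1],a[2] → [4,4,8,4,8,4,8,8,4,4]
j=3: a[3]=4 ≤ 4 → i=2, swap a[2],a[3] → [4,4,4,8,8,4,8,8,4,4]
j=4: a[4]=8 > 4 → no swap
j=5: a[5]=4 ≤ 4 → i=3, swap a[3],a[5] → [4,4,4,4,8,8,8,8,4,4]
j=6: a[6]=8 > 4 → no swap
j=7: a[7]=8 > 4 → no swap
j=8: a[8]=4 ≤ 4 → i=4, swap a[4],a[8] → [4,4,4,4,4,8,8,8,8,4]
final swap a[5],a[9] → [4,4,4,4,4,4,8,8,8,8]; return 5

[4,4,4,4,4,4,8,8,8,8]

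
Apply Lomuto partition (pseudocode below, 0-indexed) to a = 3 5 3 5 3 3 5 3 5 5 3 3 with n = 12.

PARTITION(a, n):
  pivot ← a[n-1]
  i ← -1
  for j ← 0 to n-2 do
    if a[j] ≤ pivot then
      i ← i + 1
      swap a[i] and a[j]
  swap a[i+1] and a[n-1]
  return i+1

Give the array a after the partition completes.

3 3 3 3 3 3 3 5 5 5 5 5

pivot = a[11] = 3; i = -1
j=0: a[0]=3 ≤ 3 → i=0, swap a[0],a[0] (no change) → 3 5 3 5 3 3 5 3 5 5 3 3
j=1: a[1]=5 > 3 → no swap
j=2: a[2]=3 ≤ 3 → i=1, swap a[1],a[2] → 3 3 5 5 3 3 5 3 5 5 3 3
j=3: a[3]=5 > 3 → no swap
j=4: a[4]=3 ≤ 3 → i=2, swap a[2],a[4] → 3 3 3 5 5 3 5 3 5 5 3 3
j=5: a[5]=3 ≤ 3 → i=3, swap a[3],a[5] → 3 3 3 3 5 5 5 3 5 5 3 3
j=6: a[6]=5 > 3 → no swap
j=7: a[7]=3 ≤ 3 → i=4, swap a[4],a[7] → 3 3 3 3 3 5 5 5 5 5 3 3
j=8: a[8]=5 > 3 → no swap
j=9: a[9]=5 > 3 → no swap
j=10: a[10]=3 ≤ 3 → i=5, swap a[5],a[10] → 3 3 3 3 3 3 5 5 5 5 5 3
final swap a[6],a[11] → 3 3 3 3 3 3 3 5 5 5 5 5; return 6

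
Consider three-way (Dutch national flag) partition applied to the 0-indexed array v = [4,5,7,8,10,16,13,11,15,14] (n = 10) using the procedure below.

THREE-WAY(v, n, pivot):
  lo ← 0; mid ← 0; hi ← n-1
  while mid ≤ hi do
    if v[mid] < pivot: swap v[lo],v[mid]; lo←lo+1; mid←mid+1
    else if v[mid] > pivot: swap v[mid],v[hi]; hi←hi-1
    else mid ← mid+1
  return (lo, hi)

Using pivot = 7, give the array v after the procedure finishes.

pivot = 7; lo=0, mid=0, hi=9
v[mid]=4<7: swap v[0],v[0]; lo=1,mid=1 → [4,5,7,8,10,16,13,11,15,14]
v[mid]=5<7: swap v[1],v[1]; lo=2,mid=2 → [4,5,7,8,10,16,13,11,15,14]
v[mid]=7=7: mid=3
v[mid]=8>7: swap v[3],v[9]; hi=8 → [4,5,7,14,10,16,13,11,15,8]
v[mid]=14>7: swap v[3],v[8]; hi=7 → [4,5,7,15,10,16,13,11,14,8]
v[mid]=15>7: swap v[3],v[7]; hi=6 → [4,5,7,11,10,16,13,15,14,8]
v[mid]=11>7: swap v[3],v[6]; hi=5 → [4,5,7,13,10,16,11,15,14,8]
v[mid]=13>7: swap v[3],v[5]; hi=4 → [4,5,7,16,10,13,11,15,14,8]
v[mid]=16>7: swap v[3],v[4]; hi=3 → [4,5,7,10,16,13,11,15,14,8]
v[mid]=10>7: swap v[3],v[3]; hi=2 → [4,5,7,10,16,13,11,15,14,8]
end: lo=2, hi=2; v = [4,5,7,10,16,13,11,15,14,8]

[4,5,7,10,16,13,11,15,14,8]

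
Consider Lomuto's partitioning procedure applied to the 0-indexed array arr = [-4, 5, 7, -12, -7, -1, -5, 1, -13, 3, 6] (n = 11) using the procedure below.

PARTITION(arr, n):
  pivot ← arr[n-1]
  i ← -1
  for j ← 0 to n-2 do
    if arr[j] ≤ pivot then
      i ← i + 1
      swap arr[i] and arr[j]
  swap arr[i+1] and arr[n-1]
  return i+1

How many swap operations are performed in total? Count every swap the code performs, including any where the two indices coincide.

10

pivot=6, i=-1
j=0: -4≤6, i=0, swap(0,0) ⇒ [-4, 5, 7, -12, -7, -1, -5, 1, -13, 3, 6]
j=1: 5≤6, i=1, swap(1,1) ⇒ [-4, 5, 7, -12, -7, -1, -5, 1, -13, 3, 6]
j=2: 7>6, skip
j=3: -12≤6, i=2, swap(2,3) ⇒ [-4, 5, -12, 7, -7, -1, -5, 1, -13, 3, 6]
j=4: -7≤6, i=3, swap(3,4) ⇒ [-4, 5, -12, -7, 7, -1, -5, 1, -13, 3, 6]
j=5: -1≤6, i=4, swap(4,5) ⇒ [-4, 5, -12, -7, -1, 7, -5, 1, -13, 3, 6]
j=6: -5≤6, i=5, swap(5,6) ⇒ [-4, 5, -12, -7, -1, -5, 7, 1, -13, 3, 6]
j=7: 1≤6, i=6, swap(6,7) ⇒ [-4, 5, -12, -7, -1, -5, 1, 7, -13, 3, 6]
j=8: -13≤6, i=7, swap(7,8) ⇒ [-4, 5, -12, -7, -1, -5, 1, -13, 7, 3, 6]
j=9: 3≤6, i=8, swap(8,9) ⇒ [-4, 5, -12, -7, -1, -5, 1, -13, 3, 7, 6]
swap(9,10) ⇒ [-4, 5, -12, -7, -1, -5, 1, -13, 3, 6, 7]; return 9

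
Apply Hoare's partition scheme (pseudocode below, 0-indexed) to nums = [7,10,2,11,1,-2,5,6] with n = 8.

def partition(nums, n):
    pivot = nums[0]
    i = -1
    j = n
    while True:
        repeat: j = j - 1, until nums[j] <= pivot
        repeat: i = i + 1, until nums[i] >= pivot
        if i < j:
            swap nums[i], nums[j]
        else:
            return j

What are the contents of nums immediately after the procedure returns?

[6,5,2,-2,1,11,10,7]

pivot=7
j stops at 7 (6), i stops at 0 (7); swap ⇒ [6,10,2,11,1,-2,5,7]
j stops at 6 (5), i stops at 1 (10); swap ⇒ [6,5,2,11,1,-2,10,7]
j stops at 5 (-2), i stops at 3 (11); swap ⇒ [6,5,2,-2,1,11,10,7]
j stops at 4, i stops at 5; i≥j ⇒ return 4. nums=[6,5,2,-2,1,11,10,7]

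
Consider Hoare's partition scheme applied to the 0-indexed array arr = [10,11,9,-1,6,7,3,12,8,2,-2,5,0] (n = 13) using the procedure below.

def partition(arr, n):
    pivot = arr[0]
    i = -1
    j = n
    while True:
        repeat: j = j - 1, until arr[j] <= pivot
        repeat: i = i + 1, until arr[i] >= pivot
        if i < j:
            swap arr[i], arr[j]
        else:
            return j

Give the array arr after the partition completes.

[0,5,9,-1,6,7,3,-2,8,2,12,11,10]

pivot = arr[0] = 10; i = -1, j = 13
j→12 (arr[12]=0≤10), i→0 (arr[0]=10≥10); i<j, swap → [0,11,9,-1,6,7,3,12,8,2,-2,5,10]
j→11 (arr[11]=5≤10), i→1 (arr[1]=11≥10); i<j, swap → [0,5,9,-1,6,7,3,12,8,2,-2,11,10]
j→10 (arr[10]=-2≤10), i→7 (arr[7]=12≥10); i<j, swap → [0,5,9,-1,6,7,3,-2,8,2,12,11,10]
j→9, i→10; i≥j, return j=9. arr = [0,5,9,-1,6,7,3,-2,8,2,12,11,10]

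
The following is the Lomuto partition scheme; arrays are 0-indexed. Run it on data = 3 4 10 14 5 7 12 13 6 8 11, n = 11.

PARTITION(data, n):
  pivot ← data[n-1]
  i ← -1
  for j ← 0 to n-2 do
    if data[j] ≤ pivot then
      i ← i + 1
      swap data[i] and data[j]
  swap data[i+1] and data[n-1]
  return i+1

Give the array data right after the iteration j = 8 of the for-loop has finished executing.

3 4 10 5 7 6 12 13 14 8 11

pivot = data[10] = 11; i = -1
j=0: data[0]=3 ≤ 11 → i=0, swap data[0],data[0] (no change) → 3 4 10 14 5 7 12 13 6 8 11
j=1: data[1]=4 ≤ 11 → i=1, swap data[1],data[1] (no change) → 3 4 10 14 5 7 12 13 6 8 11
j=2: data[2]=10 ≤ 11 → i=2, swap data[2],data[2] (no change) → 3 4 10 14 5 7 12 13 6 8 11
j=3: data[3]=14 > 11 → no swap
j=4: data[4]=5 ≤ 11 → i=3, swap data[3],data[4] → 3 4 10 5 14 7 12 13 6 8 11
j=5: data[5]=7 ≤ 11 → i=4, swap data[4],data[5] → 3 4 10 5 7 14 12 13 6 8 11
j=6: data[6]=12 > 11 → no swap
j=7: data[7]=13 > 11 → no swap
j=8: data[8]=6 ≤ 11 → i=5, swap data[5],data[8] → 3 4 10 5 7 6 12 13 14 8 11
(after j=8) data = 3 4 10 5 7 6 12 13 14 8 11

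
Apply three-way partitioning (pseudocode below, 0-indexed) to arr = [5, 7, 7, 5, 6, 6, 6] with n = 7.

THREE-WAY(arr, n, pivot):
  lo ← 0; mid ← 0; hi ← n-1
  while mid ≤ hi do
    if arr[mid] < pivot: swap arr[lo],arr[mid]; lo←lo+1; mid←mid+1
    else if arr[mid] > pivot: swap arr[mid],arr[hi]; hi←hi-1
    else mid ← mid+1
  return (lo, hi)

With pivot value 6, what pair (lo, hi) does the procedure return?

lo=0 mid=0 hi=6
5<6: swap(0,0), lo=1 mid=1 ⇒ [5, 7, 7, 5, 6, 6, 6]
7>6: swap(1,6), hi=5 ⇒ [5, 6, 7, 5, 6, 6, 7]
6=6: mid=2
7>6: swap(2,5), hi=4 ⇒ [5, 6, 6, 5, 6, 7, 7]
6=6: mid=3
5<6: swap(1,3), lo=2 mid=4 ⇒ [5, 5, 6, 6, 6, 7, 7]
6=6: mid=5
done. lo=2 hi=4; arr=[5, 5, 6, 6, 6, 7, 7]

(2, 4)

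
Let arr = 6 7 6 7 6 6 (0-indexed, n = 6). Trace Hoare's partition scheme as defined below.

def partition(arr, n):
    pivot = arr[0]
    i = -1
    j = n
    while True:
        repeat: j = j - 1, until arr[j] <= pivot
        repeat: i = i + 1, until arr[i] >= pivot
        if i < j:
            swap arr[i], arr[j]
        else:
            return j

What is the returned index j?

2

pivot = arr[0] = 6; i = -1, j = 6
j→5 (arr[5]=6≤6), i→0 (arr[0]=6≥6); i<j, swap → 6 7 6 7 6 6
j→4 (arr[4]=6≤6), i→1 (arr[1]=7≥6); i<j, swap → 6 6 6 7 7 6
j→2, i→2; i≥j, return j=2. arr = 6 6 6 7 7 6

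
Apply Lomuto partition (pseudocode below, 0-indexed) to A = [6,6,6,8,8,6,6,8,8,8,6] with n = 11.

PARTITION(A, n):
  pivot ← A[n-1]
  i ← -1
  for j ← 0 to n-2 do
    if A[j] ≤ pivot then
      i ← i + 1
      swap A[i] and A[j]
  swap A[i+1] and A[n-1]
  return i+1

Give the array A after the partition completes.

pivot = A[10] = 6; i = -1
j=0: A[0]=6 ≤ 6 → i=0, swap A[0],A[0] (no change) → [6,6,6,8,8,6,6,8,8,8,6]
j=1: A[1]=6 ≤ 6 → i=1, swap A[1],A[1] (no change) → [6,6,6,8,8,6,6,8,8,8,6]
j=2: A[2]=6 ≤ 6 → i=2, swap A[2],A[2] (no change) → [6,6,6,8,8,6,6,8,8,8,6]
j=3: A[3]=8 > 6 → no swap
j=4: A[4]=8 > 6 → no swap
j=5: A[5]=6 ≤ 6 → i=3, swap A[3],A[5] → [6,6,6,6,8,8,6,8,8,8,6]
j=6: A[6]=6 ≤ 6 → i=4, swap A[4],A[6] → [6,6,6,6,6,8,8,8,8,8,6]
j=7: A[7]=8 > 6 → no swap
j=8: A[8]=8 > 6 → no swap
j=9: A[9]=8 > 6 → no swap
final swap A[5],A[10] → [6,6,6,6,6,6,8,8,8,8,8]; return 5

[6,6,6,6,6,6,8,8,8,8,8]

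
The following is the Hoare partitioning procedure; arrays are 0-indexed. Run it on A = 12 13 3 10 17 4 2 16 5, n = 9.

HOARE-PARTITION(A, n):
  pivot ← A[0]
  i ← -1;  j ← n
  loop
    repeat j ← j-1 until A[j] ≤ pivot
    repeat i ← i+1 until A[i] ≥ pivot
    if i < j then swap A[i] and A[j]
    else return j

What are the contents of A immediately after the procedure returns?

5 2 3 10 4 17 13 16 12

pivot=12
j stops at 8 (5), i stops at 0 (12); swap ⇒ 5 13 3 10 17 4 2 16 12
j stops at 6 (2), i stops at 1 (13); swap ⇒ 5 2 3 10 17 4 13 16 12
j stops at 5 (4), i stops at 4 (17); swap ⇒ 5 2 3 10 4 17 13 16 12
j stops at 4, i stops at 5; i≥j ⇒ return 4. A=5 2 3 10 4 17 13 16 12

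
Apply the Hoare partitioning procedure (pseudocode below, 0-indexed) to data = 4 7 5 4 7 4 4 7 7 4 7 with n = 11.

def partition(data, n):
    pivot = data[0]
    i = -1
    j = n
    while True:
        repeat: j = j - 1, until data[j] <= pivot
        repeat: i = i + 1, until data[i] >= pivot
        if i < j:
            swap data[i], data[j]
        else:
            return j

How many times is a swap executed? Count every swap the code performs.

pivot=4
j stops at 9 (4), i stops at 0 (4); swap ⇒ 4 7 5 4 7 4 4 7 7 4 7
j stops at 6 (4), i stops at 1 (7); swap ⇒ 4 4 5 4 7 4 7 7 7 4 7
j stops at 5 (4), i stops at 2 (5); swap ⇒ 4 4 4 4 7 5 7 7 7 4 7
j stops at 3, i stops at 3; i≥j ⇒ return 3. data=4 4 4 4 7 5 7 7 7 4 7

3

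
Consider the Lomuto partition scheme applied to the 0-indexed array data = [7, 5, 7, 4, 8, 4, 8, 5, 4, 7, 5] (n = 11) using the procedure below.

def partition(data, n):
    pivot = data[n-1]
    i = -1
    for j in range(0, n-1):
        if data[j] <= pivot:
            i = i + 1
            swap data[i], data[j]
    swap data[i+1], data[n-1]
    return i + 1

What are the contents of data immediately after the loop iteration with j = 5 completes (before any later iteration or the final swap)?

pivot = data[10] = 5; i = -1
j=0: data[0]=7 > 5 → no swap
j=1: data[1]=5 ≤ 5 → i=0, swap data[0],data[1] → [5, 7, 7, 4, 8, 4, 8, 5, 4, 7, 5]
j=2: data[2]=7 > 5 → no swap
j=3: data[3]=4 ≤ 5 → i=1, swap data[1],data[3] → [5, 4, 7, 7, 8, 4, 8, 5, 4, 7, 5]
j=4: data[4]=8 > 5 → no swap
j=5: data[5]=4 ≤ 5 → i=2, swap data[2],data[5] → [5, 4, 4, 7, 8, 7, 8, 5, 4, 7, 5]
(after j=5) data = [5, 4, 4, 7, 8, 7, 8, 5, 4, 7, 5]

[5, 4, 4, 7, 8, 7, 8, 5, 4, 7, 5]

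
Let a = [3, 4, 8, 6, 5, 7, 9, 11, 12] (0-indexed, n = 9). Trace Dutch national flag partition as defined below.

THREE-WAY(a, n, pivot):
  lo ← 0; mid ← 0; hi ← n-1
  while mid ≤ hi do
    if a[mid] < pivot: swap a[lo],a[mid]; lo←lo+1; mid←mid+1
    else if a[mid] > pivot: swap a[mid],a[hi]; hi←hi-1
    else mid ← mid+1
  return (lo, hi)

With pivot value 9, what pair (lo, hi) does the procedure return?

(6, 6)

pivot = 9; lo=0, mid=0, hi=8
a[mid]=3<9: swap a[0],a[0]; lo=1,mid=1 → [3, 4, 8, 6, 5, 7, 9, 11, 12]
a[mid]=4<9: swap a[1],a[1]; lo=2,mid=2 → [3, 4, 8, 6, 5, 7, 9, 11, 12]
a[mid]=8<9: swap a[2],a[2]; lo=3,mid=3 → [3, 4, 8, 6, 5, 7, 9, 11, 12]
a[mid]=6<9: swap a[3],a[3]; lo=4,mid=4 → [3, 4, 8, 6, 5, 7, 9, 11, 12]
a[mid]=5<9: swap a[4],a[4]; lo=5,mid=5 → [3, 4, 8, 6, 5, 7, 9, 11, 12]
a[mid]=7<9: swap a[5],a[5]; lo=6,mid=6 → [3, 4, 8, 6, 5, 7, 9, 11, 12]
a[mid]=9=9: mid=7
a[mid]=11>9: swap a[7],a[8]; hi=7 → [3, 4, 8, 6, 5, 7, 9, 12, 11]
a[mid]=12>9: swap a[7],a[7]; hi=6 → [3, 4, 8, 6, 5, 7, 9, 12, 11]
end: lo=6, hi=6; a = [3, 4, 8, 6, 5, 7, 9, 12, 11]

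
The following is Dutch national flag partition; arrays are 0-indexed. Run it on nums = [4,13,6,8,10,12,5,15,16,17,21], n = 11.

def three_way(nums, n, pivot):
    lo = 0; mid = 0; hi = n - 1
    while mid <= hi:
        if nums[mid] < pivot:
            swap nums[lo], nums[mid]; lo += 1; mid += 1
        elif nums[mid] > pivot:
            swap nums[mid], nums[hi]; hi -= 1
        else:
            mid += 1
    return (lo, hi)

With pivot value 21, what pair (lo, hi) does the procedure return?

lo=0 mid=0 hi=10
4<21: swap(0,0), lo=1 mid=1 ⇒ [4,13,6,8,10,12,5,15,16,17,21]
13<21: swap(1,1), lo=2 mid=2 ⇒ [4,13,6,8,10,12,5,15,16,17,21]
6<21: swap(2,2), lo=3 mid=3 ⇒ [4,13,6,8,10,12,5,15,16,17,21]
8<21: swap(3,3), lo=4 mid=4 ⇒ [4,13,6,8,10,12,5,15,16,17,21]
10<21: swap(4,4), lo=5 mid=5 ⇒ [4,13,6,8,10,12,5,15,16,17,21]
12<21: swap(5,5), lo=6 mid=6 ⇒ [4,13,6,8,10,12,5,15,16,17,21]
5<21: swap(6,6), lo=7 mid=7 ⇒ [4,13,6,8,10,12,5,15,16,17,21]
15<21: swap(7,7), lo=8 mid=8 ⇒ [4,13,6,8,10,12,5,15,16,17,21]
16<21: swap(8,8), lo=9 mid=9 ⇒ [4,13,6,8,10,12,5,15,16,17,21]
17<21: swap(9,9), lo=10 mid=10 ⇒ [4,13,6,8,10,12,5,15,16,17,21]
21=21: mid=11
done. lo=10 hi=10; nums=[4,13,6,8,10,12,5,15,16,17,21]

(10, 10)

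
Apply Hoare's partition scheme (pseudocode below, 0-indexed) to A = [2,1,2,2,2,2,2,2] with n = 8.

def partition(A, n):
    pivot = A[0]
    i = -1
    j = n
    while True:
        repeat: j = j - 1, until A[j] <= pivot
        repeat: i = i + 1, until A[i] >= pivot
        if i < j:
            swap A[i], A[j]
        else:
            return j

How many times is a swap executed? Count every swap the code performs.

pivot=2
j stops at 7 (2), i stops at 0 (2); swap ⇒ [2,1,2,2,2,2,2,2]
j stops at 6 (2), i stops at 2 (2); swap ⇒ [2,1,2,2,2,2,2,2]
j stops at 5 (2), i stops at 3 (2); swap ⇒ [2,1,2,2,2,2,2,2]
j stops at 4, i stops at 4; i≥j ⇒ return 4. A=[2,1,2,2,2,2,2,2]

3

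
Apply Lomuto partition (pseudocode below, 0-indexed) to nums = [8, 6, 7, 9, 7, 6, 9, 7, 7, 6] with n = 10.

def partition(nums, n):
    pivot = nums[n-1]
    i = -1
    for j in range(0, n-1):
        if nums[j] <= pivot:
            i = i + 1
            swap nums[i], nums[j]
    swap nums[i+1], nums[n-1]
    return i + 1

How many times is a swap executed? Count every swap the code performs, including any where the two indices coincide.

3

pivot = nums[9] = 6; i = -1
j=0: nums[0]=8 > 6 → no swap
j=1: nums[1]=6 ≤ 6 → i=0, swap nums[0],nums[1] → [6, 8, 7, 9, 7, 6, 9, 7, 7, 6]
j=2: nums[2]=7 > 6 → no swap
j=3: nums[3]=9 > 6 → no swap
j=4: nums[4]=7 > 6 → no swap
j=5: nums[5]=6 ≤ 6 → i=1, swap nums[1],nums[5] → [6, 6, 7, 9, 7, 8, 9, 7, 7, 6]
j=6: nums[6]=9 > 6 → no swap
j=7: nums[7]=7 > 6 → no swap
j=8: nums[8]=7 > 6 → no swap
final swap nums[2],nums[9] → [6, 6, 6, 9, 7, 8, 9, 7, 7, 7]; return 2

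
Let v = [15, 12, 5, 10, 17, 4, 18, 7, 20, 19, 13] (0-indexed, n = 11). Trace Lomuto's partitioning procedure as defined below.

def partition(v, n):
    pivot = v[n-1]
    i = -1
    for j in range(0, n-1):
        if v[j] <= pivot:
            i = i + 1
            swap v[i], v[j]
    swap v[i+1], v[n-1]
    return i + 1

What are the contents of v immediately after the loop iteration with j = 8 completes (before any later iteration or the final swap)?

pivot = v[10] = 13; i = -1
j=0: v[0]=15 > 13 → no swap
j=1: v[1]=12 ≤ 13 → i=0, swap v[0],v[1] → [12, 15, 5, 10, 17, 4, 18, 7, 20, 19, 13]
j=2: v[2]=5 ≤ 13 → i=1, swap v[1],v[2] → [12, 5, 15, 10, 17, 4, 18, 7, 20, 19, 13]
j=3: v[3]=10 ≤ 13 → i=2, swap v[2],v[3] → [12, 5, 10, 15, 17, 4, 18, 7, 20, 19, 13]
j=4: v[4]=17 > 13 → no swap
j=5: v[5]=4 ≤ 13 → i=3, swap v[3],v[5] → [12, 5, 10, 4, 17, 15, 18, 7, 20, 19, 13]
j=6: v[6]=18 > 13 → no swap
j=7: v[7]=7 ≤ 13 → i=4, swap v[4],v[7] → [12, 5, 10, 4, 7, 15, 18, 17, 20, 19, 13]
j=8: v[8]=20 > 13 → no swap
(after j=8) v = [12, 5, 10, 4, 7, 15, 18, 17, 20, 19, 13]

[12, 5, 10, 4, 7, 15, 18, 17, 20, 19, 13]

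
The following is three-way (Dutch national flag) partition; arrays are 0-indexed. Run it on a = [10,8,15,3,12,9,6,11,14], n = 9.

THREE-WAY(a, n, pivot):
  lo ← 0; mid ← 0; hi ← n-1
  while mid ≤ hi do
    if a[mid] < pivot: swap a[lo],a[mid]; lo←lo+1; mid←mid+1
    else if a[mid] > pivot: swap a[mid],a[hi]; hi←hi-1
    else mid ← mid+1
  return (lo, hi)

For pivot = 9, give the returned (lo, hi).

pivot = 9; lo=0, mid=0, hi=8
a[mid]=10>9: swap a[0],a[8]; hi=7 → [14,8,15,3,12,9,6,11,10]
a[mid]=14>9: swap a[0],a[7]; hi=6 → [11,8,15,3,12,9,6,14,10]
a[mid]=11>9: swap a[0],a[6]; hi=5 → [6,8,15,3,12,9,11,14,10]
a[mid]=6<9: swap a[0],a[0]; lo=1,mid=1 → [6,8,15,3,12,9,11,14,10]
a[mid]=8<9: swap a[1],a[1]; lo=2,mid=2 → [6,8,15,3,12,9,11,14,10]
a[mid]=15>9: swap a[2],a[5]; hi=4 → [6,8,9,3,12,15,11,14,10]
a[mid]=9=9: mid=3
a[mid]=3<9: swap a[2],a[3]; lo=3,mid=4 → [6,8,3,9,12,15,11,14,10]
a[mid]=12>9: swap a[4],a[4]; hi=3 → [6,8,3,9,12,15,11,14,10]
end: lo=3, hi=3; a = [6,8,3,9,12,15,11,14,10]

(3, 3)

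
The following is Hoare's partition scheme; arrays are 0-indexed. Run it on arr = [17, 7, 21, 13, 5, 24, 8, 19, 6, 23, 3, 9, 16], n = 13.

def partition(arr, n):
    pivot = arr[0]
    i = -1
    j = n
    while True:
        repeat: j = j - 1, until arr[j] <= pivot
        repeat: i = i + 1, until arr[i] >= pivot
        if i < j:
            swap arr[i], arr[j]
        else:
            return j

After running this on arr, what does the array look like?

[16, 7, 9, 13, 5, 3, 8, 6, 19, 23, 24, 21, 17]

pivot = arr[0] = 17; i = -1, j = 13
j→12 (arr[12]=16≤17), i→0 (arr[0]=17≥17); i<j, swap → [16, 7, 21, 13, 5, 24, 8, 19, 6, 23, 3, 9, 17]
j→11 (arr[11]=9≤17), i→2 (arr[2]=21≥17); i<j, swap → [16, 7, 9, 13, 5, 24, 8, 19, 6, 23, 3, 21, 17]
j→10 (arr[10]=3≤17), i→5 (arr[5]=24≥17); i<j, swap → [16, 7, 9, 13, 5, 3, 8, 19, 6, 23, 24, 21, 17]
j→8 (arr[8]=6≤17), i→7 (arr[7]=19≥17); i<j, swap → [16, 7, 9, 13, 5, 3, 8, 6, 19, 23, 24, 21, 17]
j→7, i→8; i≥j, return j=7. arr = [16, 7, 9, 13, 5, 3, 8, 6, 19, 23, 24, 21, 17]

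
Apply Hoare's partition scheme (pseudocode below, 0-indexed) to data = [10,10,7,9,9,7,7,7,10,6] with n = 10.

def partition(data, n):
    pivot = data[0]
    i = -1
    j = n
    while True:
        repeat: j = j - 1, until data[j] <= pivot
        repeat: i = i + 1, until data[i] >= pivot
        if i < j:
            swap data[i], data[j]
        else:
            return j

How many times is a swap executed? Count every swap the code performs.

2

pivot=10
j stops at 9 (6), i stops at 0 (10); swap ⇒ [6,10,7,9,9,7,7,7,10,10]
j stops at 8 (10), i stops at 1 (10); swap ⇒ [6,10,7,9,9,7,7,7,10,10]
j stops at 7, i stops at 8; i≥j ⇒ return 7. data=[6,10,7,9,9,7,7,7,10,10]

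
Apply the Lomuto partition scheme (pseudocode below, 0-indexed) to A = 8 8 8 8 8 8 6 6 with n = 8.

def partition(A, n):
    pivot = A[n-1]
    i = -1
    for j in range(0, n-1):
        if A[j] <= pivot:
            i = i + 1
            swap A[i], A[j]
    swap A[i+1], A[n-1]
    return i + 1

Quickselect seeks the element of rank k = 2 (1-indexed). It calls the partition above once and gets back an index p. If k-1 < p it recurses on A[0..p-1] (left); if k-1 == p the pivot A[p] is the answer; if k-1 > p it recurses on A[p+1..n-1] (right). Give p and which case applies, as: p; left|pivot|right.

1; pivot

pivot = A[7] = 6; i = -1
j=0: A[0]=8 > 6 → no swap
j=1: A[1]=8 > 6 → no swap
j=2: A[2]=8 > 6 → no swap
j=3: A[3]=8 > 6 → no swap
j=4: A[4]=8 > 6 → no swap
j=5: A[5]=8 > 6 → no swap
j=6: A[6]=6 ≤ 6 → i=0, swap A[0],A[6] → 6 8 8 8 8 8 8 6
final swap A[1],A[7] → 6 6 8 8 8 8 8 8; return 1
p = 1; k-1 = 1 == 1 ⇒ pivot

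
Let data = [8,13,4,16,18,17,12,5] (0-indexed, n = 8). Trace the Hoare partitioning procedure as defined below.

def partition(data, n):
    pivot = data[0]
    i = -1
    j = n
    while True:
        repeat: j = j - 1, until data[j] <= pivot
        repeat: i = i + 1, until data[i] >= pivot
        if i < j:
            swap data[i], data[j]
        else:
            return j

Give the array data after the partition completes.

[5,4,13,16,18,17,12,8]

pivot = data[0] = 8; i = -1, j = 8
j→7 (data[7]=5≤8), i→0 (data[0]=8≥8); i<j, swap → [5,13,4,16,18,17,12,8]
j→2 (data[2]=4≤8), i→1 (data[1]=13≥8); i<j, swap → [5,4,13,16,18,17,12,8]
j→1, i→2; i≥j, return j=1. data = [5,4,13,16,18,17,12,8]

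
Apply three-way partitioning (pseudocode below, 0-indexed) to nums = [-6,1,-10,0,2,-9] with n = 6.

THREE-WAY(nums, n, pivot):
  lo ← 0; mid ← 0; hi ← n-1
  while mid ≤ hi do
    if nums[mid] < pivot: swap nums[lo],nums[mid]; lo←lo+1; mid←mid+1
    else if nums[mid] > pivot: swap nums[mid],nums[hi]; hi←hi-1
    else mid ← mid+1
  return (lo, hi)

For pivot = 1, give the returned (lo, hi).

(4, 4)

pivot = 1; lo=0, mid=0, hi=5
nums[mid]=-6<1: swap nums[0],nums[0]; lo=1,mid=1 → [-6,1,-10,0,2,-9]
nums[mid]=1=1: mid=2
nums[mid]=-10<1: swap nums[1],nums[2]; lo=2,mid=3 → [-6,-10,1,0,2,-9]
nums[mid]=0<1: swap nums[2],nums[3]; lo=3,mid=4 → [-6,-10,0,1,2,-9]
nums[mid]=2>1: swap nums[4],nums[5]; hi=4 → [-6,-10,0,1,-9,2]
nums[mid]=-9<1: swap nums[3],nums[4]; lo=4,mid=5 → [-6,-10,0,-9,1,2]
end: lo=4, hi=4; nums = [-6,-10,0,-9,1,2]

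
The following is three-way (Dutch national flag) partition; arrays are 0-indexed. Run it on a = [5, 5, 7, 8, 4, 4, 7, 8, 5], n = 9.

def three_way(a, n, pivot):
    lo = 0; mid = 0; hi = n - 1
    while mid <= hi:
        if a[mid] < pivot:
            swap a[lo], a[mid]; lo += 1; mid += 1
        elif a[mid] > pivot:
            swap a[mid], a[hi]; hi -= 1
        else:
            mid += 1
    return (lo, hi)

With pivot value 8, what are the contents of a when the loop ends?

[5, 5, 7, 4, 4, 7, 5, 8, 8]

lo=0 mid=0 hi=8
5<8: swap(0,0), lo=1 mid=1 ⇒ [5, 5, 7, 8, 4, 4, 7, 8, 5]
5<8: swap(1,1), lo=2 mid=2 ⇒ [5, 5, 7, 8, 4, 4, 7, 8, 5]
7<8: swap(2,2), lo=3 mid=3 ⇒ [5, 5, 7, 8, 4, 4, 7, 8, 5]
8=8: mid=4
4<8: swap(3,4), lo=4 mid=5 ⇒ [5, 5, 7, 4, 8, 4, 7, 8, 5]
4<8: swap(4,5), lo=5 mid=6 ⇒ [5, 5, 7, 4, 4, 8, 7, 8, 5]
7<8: swap(5,6), lo=6 mid=7 ⇒ [5, 5, 7, 4, 4, 7, 8, 8, 5]
8=8: mid=8
5<8: swap(6,8), lo=7 mid=9 ⇒ [5, 5, 7, 4, 4, 7, 5, 8, 8]
done. lo=7 hi=8; a=[5, 5, 7, 4, 4, 7, 5, 8, 8]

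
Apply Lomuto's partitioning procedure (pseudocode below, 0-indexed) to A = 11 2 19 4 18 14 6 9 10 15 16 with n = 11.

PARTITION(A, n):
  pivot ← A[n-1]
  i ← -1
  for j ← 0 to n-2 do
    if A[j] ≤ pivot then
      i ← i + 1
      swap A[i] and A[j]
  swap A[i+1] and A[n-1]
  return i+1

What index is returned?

pivot=16, i=-1
j=0: 11≤16, i=0, swap(0,0) ⇒ 11 2 19 4 18 14 6 9 10 15 16
j=1: 2≤16, i=1, swap(1,1) ⇒ 11 2 19 4 18 14 6 9 10 15 16
j=2: 19>16, skip
j=3: 4≤16, i=2, swap(2,3) ⇒ 11 2 4 19 18 14 6 9 10 15 16
j=4: 18>16, skip
j=5: 14≤16, i=3, swap(3,5) ⇒ 11 2 4 14 18 19 6 9 10 15 16
j=6: 6≤16, i=4, swap(4,6) ⇒ 11 2 4 14 6 19 18 9 10 15 16
j=7: 9≤16, i=5, swap(5,7) ⇒ 11 2 4 14 6 9 18 19 10 15 16
j=8: 10≤16, i=6, swap(6,8) ⇒ 11 2 4 14 6 9 10 19 18 15 16
j=9: 15≤16, i=7, swap(7,9) ⇒ 11 2 4 14 6 9 10 15 18 19 16
swap(8,10) ⇒ 11 2 4 14 6 9 10 15 16 19 18; return 8

8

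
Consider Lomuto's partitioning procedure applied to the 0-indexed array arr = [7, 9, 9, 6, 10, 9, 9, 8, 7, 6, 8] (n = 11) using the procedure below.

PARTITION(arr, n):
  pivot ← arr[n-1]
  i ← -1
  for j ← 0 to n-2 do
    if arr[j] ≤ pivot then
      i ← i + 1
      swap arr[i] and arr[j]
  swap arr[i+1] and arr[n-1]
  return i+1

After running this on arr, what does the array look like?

pivot=8, i=-1
j=0: 7≤8, i=0, swap(0,0) ⇒ [7, 9, 9, 6, 10, 9, 9, 8, 7, 6, 8]
j=1: 9>8, skip
j=2: 9>8, skip
j=3: 6≤8, i=1, swap(1,3) ⇒ [7, 6, 9, 9, 10, 9, 9, 8, 7, 6, 8]
j=4: 10>8, skip
j=5: 9>8, skip
j=6: 9>8, skip
j=7: 8≤8, i=2, swap(2,7) ⇒ [7, 6, 8, 9, 10, 9, 9, 9, 7, 6, 8]
j=8: 7≤8, i=3, swap(3,8) ⇒ [7, 6, 8, 7, 10, 9, 9, 9, 9, 6, 8]
j=9: 6≤8, i=4, swap(4,9) ⇒ [7, 6, 8, 7, 6, 9, 9, 9, 9, 10, 8]
swap(5,10) ⇒ [7, 6, 8, 7, 6, 8, 9, 9, 9, 10, 9]; return 5

[7, 6, 8, 7, 6, 8, 9, 9, 9, 10, 9]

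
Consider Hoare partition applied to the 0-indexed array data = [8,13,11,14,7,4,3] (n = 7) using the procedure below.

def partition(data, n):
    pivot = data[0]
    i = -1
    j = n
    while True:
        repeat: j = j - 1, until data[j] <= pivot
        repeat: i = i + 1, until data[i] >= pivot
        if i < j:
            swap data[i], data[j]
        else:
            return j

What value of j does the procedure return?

pivot=8
j stops at 6 (3), i stops at 0 (8); swap ⇒ [3,13,11,14,7,4,8]
j stops at 5 (4), i stops at 1 (13); swap ⇒ [3,4,11,14,7,13,8]
j stops at 4 (7), i stops at 2 (11); swap ⇒ [3,4,7,14,11,13,8]
j stops at 2, i stops at 3; i≥j ⇒ return 2. data=[3,4,7,14,11,13,8]

2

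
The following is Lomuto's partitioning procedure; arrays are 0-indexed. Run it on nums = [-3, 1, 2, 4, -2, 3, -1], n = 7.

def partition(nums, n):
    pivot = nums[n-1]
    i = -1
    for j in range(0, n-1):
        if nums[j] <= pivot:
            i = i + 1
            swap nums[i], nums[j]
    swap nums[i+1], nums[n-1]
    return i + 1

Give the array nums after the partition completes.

pivot=-1, i=-1
j=0: -3≤-1, i=0, swap(0,0) ⇒ [-3, 1, 2, 4, -2, 3, -1]
j=1: 1>-1, skip
j=2: 2>-1, skip
j=3: 4>-1, skip
j=4: -2≤-1, i=1, swap(1,4) ⇒ [-3, -2, 2, 4, 1, 3, -1]
j=5: 3>-1, skip
swap(2,6) ⇒ [-3, -2, -1, 4, 1, 3, 2]; return 2

[-3, -2, -1, 4, 1, 3, 2]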